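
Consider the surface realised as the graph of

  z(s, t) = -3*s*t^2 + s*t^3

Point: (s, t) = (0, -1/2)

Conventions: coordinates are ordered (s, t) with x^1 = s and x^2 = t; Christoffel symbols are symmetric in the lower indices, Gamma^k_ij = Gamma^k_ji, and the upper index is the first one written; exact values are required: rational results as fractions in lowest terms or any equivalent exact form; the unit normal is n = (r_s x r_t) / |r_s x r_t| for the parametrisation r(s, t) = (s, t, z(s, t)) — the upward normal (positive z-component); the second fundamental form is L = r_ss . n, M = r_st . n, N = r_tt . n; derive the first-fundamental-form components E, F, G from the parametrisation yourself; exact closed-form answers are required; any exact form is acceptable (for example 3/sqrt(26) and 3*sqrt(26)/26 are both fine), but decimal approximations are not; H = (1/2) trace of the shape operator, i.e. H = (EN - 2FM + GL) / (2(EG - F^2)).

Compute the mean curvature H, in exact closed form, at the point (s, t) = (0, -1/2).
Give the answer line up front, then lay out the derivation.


Answer: H = 0

z_s = -7/8, z_t = 0, z_ss = 0, z_st = 15/4, z_tt = 0
E = 113/64, F = 0, G = 1; answer radicand W^2 = 113/64
unnormalised second-form numerators: l = 0, m = 15/4, n = 0; L = l/sqrt(113/64), and similarly M = m/sqrt(W^2), N = n/sqrt(W^2)
H = (E*n - 2*F*m + G*l) / (2*(EG - F^2)*sqrt(W^2)); E*n - 2*F*m + G*l = 0, EG - F^2 = 113/64, so H = (0)/sqrt(113/64)


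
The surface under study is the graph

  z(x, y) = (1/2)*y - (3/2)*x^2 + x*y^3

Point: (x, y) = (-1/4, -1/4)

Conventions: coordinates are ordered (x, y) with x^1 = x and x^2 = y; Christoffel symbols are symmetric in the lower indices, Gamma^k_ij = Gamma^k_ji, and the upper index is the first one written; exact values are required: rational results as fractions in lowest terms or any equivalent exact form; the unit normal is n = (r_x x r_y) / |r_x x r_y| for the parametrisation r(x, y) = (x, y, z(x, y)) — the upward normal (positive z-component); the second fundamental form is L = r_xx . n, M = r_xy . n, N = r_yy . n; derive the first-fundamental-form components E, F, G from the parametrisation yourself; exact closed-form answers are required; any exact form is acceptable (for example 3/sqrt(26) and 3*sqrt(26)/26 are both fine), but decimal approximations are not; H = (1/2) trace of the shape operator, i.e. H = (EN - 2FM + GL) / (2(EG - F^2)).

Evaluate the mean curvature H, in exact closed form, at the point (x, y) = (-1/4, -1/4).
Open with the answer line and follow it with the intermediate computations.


Answer: H = -11518*sqrt(794)/472827

z_x = 47/64, z_y = 29/64, z_xx = -3, z_xy = 3/16, z_yy = 3/8
E = 6305/4096, F = 1363/4096, G = 4937/4096; answer radicand W^2 = 3573/2048
unnormalised second-form numerators: l = -3, m = 3/16, n = 3/8; L = l/sqrt(3573/2048), and similarly M = m/sqrt(W^2), N = n/sqrt(W^2)
H = (E*n - 2*F*m + G*l) / (2*(EG - F^2)*sqrt(W^2)); E*n - 2*F*m + G*l = -51831/16384, EG - F^2 = 3573/2048, so H = (-5759/6352)/sqrt(3573/2048)


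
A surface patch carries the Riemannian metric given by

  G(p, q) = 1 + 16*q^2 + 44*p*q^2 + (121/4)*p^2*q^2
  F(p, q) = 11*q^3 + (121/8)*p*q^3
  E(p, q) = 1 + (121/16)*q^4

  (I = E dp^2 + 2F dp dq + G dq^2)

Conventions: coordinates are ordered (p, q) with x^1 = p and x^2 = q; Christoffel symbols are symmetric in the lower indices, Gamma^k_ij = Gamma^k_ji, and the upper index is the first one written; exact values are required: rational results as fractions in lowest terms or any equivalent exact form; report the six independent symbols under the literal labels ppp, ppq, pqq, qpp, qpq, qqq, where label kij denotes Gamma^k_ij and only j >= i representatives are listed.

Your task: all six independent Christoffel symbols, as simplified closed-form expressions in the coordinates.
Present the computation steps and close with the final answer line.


E = 1 + (121/16)*q^4; F = 11*q^3 + (121/8)*p*q^3; G = 1 + 16*q^2 + 44*p*q^2 + (121/4)*p^2*q^2
Gamma^k_ij = (1/2) g^{kl} (d_i g_jl + d_j g_il - d_l g_ij), with g^inv = (1/(EG-F^2)) [[G, -F], [-F, E]]
first partials: E_p = 0, E_q = (121/4)*q^3, F_p = (121/8)*q^3, F_q = 33*q^2 + (363/8)*p*q^2, G_p = 44*q^2 + (121/2)*p*q^2, G_q = 32*q + 88*p*q + (121/2)*p^2*q
D = EG - F^2 = 1 + 16*q^2 + 44*p*q^2 + (121/16)*q^4 + (121/4)*p^2*q^2
expanded: Gamma^p_pp = (G E_p - 2F F_p + F E_q)/(2D), Gamma^p_pq = (G E_q - F G_p)/(2D), Gamma^p_qq = (2G F_q - G G_p - F G_q)/(2D), Gamma^q_pp = (2E F_p - E E_q - F E_p)/(2D), Gamma^q_pq = (E G_p - F E_q)/(2D), Gamma^q_qq = (E G_q - 2F F_q + F G_p)/(2D); substitute and cancel common factors

Answer: Gamma_ppp = 0, Gamma_ppq = 242*q^3/(484*p^2*q^2 + 704*p*q^2 + 121*q^4 + 256*q^2 + 16), Gamma_pqq = (242*p*q^2 + 176*q^2)/(484*p^2*q^2 + 704*p*q^2 + 121*q^4 + 256*q^2 + 16), Gamma_qpp = 0, Gamma_qpq = (484*p*q^2 + 352*q^2)/(484*p^2*q^2 + 704*p*q^2 + 121*q^4 + 256*q^2 + 16), Gamma_qqq = (484*p^2*q + 704*p*q + 256*q)/(484*p^2*q^2 + 704*p*q^2 + 121*q^4 + 256*q^2 + 16)


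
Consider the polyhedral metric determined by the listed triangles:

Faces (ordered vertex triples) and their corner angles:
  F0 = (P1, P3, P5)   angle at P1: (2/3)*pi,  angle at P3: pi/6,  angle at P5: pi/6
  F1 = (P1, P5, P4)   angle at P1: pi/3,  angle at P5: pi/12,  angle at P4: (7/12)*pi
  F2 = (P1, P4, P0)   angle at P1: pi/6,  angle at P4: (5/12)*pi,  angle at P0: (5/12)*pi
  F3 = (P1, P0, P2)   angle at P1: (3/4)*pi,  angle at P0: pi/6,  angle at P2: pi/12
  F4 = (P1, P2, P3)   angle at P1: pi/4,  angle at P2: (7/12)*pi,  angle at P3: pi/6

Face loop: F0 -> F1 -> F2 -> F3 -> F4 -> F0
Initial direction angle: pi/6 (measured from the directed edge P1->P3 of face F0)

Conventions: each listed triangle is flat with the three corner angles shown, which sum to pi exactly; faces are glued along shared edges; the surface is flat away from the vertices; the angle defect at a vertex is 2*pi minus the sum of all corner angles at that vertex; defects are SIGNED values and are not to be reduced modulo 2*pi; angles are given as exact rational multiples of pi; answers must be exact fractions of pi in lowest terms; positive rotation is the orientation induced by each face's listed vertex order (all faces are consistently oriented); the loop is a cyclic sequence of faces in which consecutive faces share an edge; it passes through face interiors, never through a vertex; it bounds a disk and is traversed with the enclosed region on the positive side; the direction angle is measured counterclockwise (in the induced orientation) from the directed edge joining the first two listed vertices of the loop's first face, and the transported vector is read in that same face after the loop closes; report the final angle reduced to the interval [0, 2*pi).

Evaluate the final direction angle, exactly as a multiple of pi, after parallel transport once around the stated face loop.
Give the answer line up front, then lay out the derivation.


Answer: final direction angle = 0

enclosed vertex P1: corner angles sum to (13/6)*pi, defect = 2*pi - (13/6)*pi = -pi/6
the final direction is the initial angle plus the enclosed defects, taken mod 2*pi in the induced orientation
final angle = pi/6 - pi/6 = 0 (mod 2*pi)


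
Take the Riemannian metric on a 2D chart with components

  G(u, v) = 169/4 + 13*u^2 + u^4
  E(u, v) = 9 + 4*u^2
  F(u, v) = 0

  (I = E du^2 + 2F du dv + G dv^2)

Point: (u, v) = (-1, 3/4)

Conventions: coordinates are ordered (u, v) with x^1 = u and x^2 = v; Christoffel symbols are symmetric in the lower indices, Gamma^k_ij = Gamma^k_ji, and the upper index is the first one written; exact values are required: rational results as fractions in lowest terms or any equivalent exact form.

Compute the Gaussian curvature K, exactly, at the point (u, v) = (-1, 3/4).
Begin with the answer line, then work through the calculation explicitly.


Answer: K = -12/845

E = 13, F = 0, G = 225/4, EG - F^2 = 2925/4 at the point
E_u = -8, E_v = 0, F_u = 0, F_v = 0, G_u = -30, G_v = 0
E_vv = 0, F_uv = 0, G_uu = 38
By Brioschi, K is (det M1 - det M2) divided by (EG - F^2) squared.
M1 = [[-E_vv/2 + F_uv - G_uu/2, E_u/2, F_u - E_v/2], [F_v - G_u/2, E, F], [G_v/2, F, G]] = [[-19, -4, 0], [15, 13, 0], [0, 0, 225/4]]; det M1 = -42075/4
M2 = [[0, E_v/2, G_u/2], [E_v/2, E, F], [G_u/2, F, G]] = [[0, 0, -15], [0, 13, 0], [-15, 0, 225/4]]; det M2 = -2925
det M1 - det M2 = -30375/4; K = -30375/4 / (2925/4)^2 = -12/845


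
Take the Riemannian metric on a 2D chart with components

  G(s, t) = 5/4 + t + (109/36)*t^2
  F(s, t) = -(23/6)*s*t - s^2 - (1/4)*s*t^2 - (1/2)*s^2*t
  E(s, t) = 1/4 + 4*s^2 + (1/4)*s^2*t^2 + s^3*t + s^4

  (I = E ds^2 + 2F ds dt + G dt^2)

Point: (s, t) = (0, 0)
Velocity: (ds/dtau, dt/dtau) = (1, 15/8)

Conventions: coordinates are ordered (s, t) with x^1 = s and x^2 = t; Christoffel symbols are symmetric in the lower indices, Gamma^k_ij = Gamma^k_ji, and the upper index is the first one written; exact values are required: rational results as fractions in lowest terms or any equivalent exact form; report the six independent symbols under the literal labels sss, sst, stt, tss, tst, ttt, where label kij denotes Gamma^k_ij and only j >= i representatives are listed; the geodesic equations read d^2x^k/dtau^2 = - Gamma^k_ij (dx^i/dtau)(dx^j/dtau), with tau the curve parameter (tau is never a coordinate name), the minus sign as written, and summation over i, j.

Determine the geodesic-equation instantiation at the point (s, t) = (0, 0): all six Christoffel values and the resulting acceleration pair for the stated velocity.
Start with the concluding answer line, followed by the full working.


Answer: Gamma_sss = 0, Gamma_sst = 0, Gamma_stt = 0, Gamma_tss = 0, Gamma_tst = 0, Gamma_ttt = 2/5; accelerations (d^2s/dtau^2, d^2t/dtau^2) = (0, -45/32)

E = 1/4, F = 0, G = 5/4 at the point
E_s = 0, E_t = 0, F_s = 0, F_t = 0, G_s = 0, G_t = 1
EG - F^2 = 5/16;  g^inv = (16/5) * [[5/4, 0], [0, 1/4]]
first-kind symbols [ij,l] = (1/2)(d_i g_jl + d_j g_il - d_l g_ij): [ss,s] = E_s/2 = 0, [ss,t] = F_s - E_t/2 = 0, [st,s] = E_t/2 = 0, [st,t] = G_s/2 = 0, [tt,s] = F_t - G_s/2 = 0, [tt,t] = G_t/2 = 1/2
Gamma^s_ij = (G*[ij,s] - F*[ij,t])/(EG - F^2), Gamma^t_ij = (E*[ij,t] - F*[ij,s])/(EG - F^2)
Gamma_sss = 0, Gamma_sst = 0, Gamma_stt = 0, Gamma_tss = 0, Gamma_tst = 0, Gamma_ttt = 2/5
d^2s/dtau^2 = -(Gamma_sss*(1)^2 + 2*Gamma_sst*(1)*(15/8) + Gamma_stt*(15/8)^2) = 0
d^2t/dtau^2 = -(Gamma_tss*(1)^2 + 2*Gamma_tst*(1)*(15/8) + Gamma_ttt*(15/8)^2) = -45/32


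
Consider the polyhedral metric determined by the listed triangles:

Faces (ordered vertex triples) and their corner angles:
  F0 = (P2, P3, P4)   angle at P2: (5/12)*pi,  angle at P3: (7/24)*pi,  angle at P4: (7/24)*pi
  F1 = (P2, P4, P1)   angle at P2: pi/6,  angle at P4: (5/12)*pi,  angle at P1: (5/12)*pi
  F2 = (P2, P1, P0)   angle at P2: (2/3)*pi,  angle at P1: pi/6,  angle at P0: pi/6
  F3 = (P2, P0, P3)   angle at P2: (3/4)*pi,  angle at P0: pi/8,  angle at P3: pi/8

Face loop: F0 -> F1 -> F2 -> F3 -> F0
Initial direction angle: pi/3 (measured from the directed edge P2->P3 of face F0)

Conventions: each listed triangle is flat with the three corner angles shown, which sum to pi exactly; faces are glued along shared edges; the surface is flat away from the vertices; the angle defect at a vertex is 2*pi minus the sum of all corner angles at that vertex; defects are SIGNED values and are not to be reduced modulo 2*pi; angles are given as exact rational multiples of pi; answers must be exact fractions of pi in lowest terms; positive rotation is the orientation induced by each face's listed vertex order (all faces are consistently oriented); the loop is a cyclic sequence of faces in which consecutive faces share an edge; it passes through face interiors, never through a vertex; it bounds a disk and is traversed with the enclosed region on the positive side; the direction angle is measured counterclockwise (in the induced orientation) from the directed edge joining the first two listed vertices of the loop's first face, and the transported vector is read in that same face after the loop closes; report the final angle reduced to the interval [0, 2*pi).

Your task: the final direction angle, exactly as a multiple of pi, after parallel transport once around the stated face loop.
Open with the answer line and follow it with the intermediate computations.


Answer: final direction angle = pi/3

enclosed vertex P2: corner angles sum to 2*pi, defect = 2*pi - 2*pi = 0
the rotation equals the total enclosed defect, so the final angle is initial + defects (mod 2*pi)
final angle = pi/3 + 0 = pi/3 (mod 2*pi)


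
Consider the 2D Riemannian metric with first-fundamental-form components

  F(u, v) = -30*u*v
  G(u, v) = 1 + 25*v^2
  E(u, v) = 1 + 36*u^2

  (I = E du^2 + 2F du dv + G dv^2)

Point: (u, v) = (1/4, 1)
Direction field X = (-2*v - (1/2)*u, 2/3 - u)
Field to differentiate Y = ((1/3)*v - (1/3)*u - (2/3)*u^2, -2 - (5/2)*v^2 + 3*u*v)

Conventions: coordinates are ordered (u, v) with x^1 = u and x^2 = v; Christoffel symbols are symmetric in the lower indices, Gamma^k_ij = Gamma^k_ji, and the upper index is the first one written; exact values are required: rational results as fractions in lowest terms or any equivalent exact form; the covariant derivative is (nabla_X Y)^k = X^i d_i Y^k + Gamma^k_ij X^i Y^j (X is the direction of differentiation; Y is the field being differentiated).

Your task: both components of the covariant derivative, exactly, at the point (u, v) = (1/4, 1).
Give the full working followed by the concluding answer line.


E = 13/4, F = -15/2, G = 26 at the point
E_u = 18, E_v = 0, F_u = -30, F_v = -15/2, G_u = 0, G_v = 50
EG - F^2 = 113/4;  g^inv = (4/113) * [[26, 15/2], [15/2, 13/4]]
first-kind symbols [ij,l] = (1/2)(d_i g_jl + d_j g_il - d_l g_ij): [uu,u] = E_u/2 = 9, [uu,v] = F_u - E_v/2 = -30, [uv,u] = E_v/2 = 0, [uv,v] = G_u/2 = 0, [vv,u] = F_v - G_u/2 = -15/2, [vv,v] = G_v/2 = 25
Gamma^u_ij = (G*[ij,u] - F*[ij,v])/(EG - F^2), Gamma^v_ij = (E*[ij,v] - F*[ij,u])/(EG - F^2)
Gamma_uuu = 36/113, Gamma_uuv = 0, Gamma_uvv = -30/113, Gamma_vuu = -120/113, Gamma_vuv = 0, Gamma_vvv = 100/113
X = (-17/8, 5/12), Y = (5/24, -15/4) at the point

Answer: (nabla_X Y)^u = 29767/16272, (nabla_X Y)^v = -49133/5424


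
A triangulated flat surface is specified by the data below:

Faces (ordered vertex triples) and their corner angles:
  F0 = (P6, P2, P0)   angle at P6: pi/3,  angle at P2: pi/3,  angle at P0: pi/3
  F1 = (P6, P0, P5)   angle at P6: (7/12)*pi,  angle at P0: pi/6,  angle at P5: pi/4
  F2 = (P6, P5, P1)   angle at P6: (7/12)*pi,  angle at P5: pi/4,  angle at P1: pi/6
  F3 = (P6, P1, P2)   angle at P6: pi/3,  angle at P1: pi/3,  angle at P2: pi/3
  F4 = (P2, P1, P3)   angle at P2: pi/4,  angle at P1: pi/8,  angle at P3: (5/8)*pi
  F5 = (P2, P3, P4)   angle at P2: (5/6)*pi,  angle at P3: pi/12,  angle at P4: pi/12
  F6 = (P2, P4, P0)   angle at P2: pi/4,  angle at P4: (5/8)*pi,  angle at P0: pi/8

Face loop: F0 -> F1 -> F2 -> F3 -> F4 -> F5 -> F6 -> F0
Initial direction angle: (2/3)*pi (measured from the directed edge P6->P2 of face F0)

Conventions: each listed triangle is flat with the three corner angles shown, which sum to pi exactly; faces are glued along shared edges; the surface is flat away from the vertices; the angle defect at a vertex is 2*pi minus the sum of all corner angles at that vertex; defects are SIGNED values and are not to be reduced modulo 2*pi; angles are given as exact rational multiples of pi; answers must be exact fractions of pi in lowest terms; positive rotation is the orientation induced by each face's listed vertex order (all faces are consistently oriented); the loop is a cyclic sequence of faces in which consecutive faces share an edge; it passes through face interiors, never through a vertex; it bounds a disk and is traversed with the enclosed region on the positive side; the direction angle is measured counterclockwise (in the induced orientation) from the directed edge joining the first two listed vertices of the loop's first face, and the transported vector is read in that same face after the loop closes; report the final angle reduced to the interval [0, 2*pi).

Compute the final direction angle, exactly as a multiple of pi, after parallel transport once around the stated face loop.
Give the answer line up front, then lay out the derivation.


Answer: final direction angle = (5/6)*pi

enclosed vertex P2: corner angles sum to 2*pi, defect = 2*pi - 2*pi = 0
enclosed vertex P6: corner angles sum to (11/6)*pi, defect = 2*pi - (11/6)*pi = pi/6
holonomy = initial angle + sum of enclosed defects (mod 2*pi), positive in the induced orientation
final angle = (2/3)*pi + pi/6 = (5/6)*pi (mod 2*pi)


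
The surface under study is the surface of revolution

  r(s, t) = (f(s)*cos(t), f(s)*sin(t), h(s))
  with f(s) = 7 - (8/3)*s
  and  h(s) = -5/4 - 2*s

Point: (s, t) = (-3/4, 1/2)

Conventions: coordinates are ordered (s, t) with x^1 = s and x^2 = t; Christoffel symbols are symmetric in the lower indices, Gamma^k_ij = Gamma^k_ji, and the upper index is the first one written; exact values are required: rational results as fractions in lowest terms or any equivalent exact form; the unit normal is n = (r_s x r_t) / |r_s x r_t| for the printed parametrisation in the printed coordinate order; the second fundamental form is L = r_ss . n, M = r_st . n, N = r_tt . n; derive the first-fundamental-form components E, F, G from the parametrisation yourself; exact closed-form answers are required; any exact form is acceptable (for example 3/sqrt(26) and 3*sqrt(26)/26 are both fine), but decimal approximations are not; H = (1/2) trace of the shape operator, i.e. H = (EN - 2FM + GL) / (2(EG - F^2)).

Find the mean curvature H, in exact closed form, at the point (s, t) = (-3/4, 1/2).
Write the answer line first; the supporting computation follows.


Answer: H = -1/30

f = 9, f' = -8/3, f'' = 0, h' = -2, h'' = 0
E = 100/9, F = 0, G = 81; answer radicand W^2 = 100/9
unnormalised second-form numerators: l = 0, m = 0, n = -18; L = l/sqrt(100/9), and similarly M = m/sqrt(W^2), N = n/sqrt(W^2)
H = (E*n - 2*F*m + G*l) / (2*(EG - F^2)*sqrt(W^2)); E*n - 2*F*m + G*l = -200, EG - F^2 = 900, so H = (-1/9)/sqrt(100/9)


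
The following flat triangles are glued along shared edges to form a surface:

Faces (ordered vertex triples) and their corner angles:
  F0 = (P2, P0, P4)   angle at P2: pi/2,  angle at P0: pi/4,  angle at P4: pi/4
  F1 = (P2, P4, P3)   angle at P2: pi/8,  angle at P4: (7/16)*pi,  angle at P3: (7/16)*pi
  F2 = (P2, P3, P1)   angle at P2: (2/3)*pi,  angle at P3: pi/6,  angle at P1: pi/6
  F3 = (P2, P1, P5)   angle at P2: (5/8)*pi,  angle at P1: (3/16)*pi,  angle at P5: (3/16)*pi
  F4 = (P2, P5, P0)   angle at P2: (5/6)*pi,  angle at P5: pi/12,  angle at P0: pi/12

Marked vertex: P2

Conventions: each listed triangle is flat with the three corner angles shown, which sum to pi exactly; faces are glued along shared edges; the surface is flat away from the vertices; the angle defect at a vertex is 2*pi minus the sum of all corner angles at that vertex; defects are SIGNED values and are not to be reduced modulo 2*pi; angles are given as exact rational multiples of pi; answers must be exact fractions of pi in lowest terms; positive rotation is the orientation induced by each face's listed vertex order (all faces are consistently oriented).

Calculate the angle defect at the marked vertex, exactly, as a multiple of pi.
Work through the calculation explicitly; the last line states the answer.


Sum of corner angles at P2: (11/4)*pi
defect = 2*pi - (11/4)*pi

Answer: defect(P2) = (-3/4)*pi


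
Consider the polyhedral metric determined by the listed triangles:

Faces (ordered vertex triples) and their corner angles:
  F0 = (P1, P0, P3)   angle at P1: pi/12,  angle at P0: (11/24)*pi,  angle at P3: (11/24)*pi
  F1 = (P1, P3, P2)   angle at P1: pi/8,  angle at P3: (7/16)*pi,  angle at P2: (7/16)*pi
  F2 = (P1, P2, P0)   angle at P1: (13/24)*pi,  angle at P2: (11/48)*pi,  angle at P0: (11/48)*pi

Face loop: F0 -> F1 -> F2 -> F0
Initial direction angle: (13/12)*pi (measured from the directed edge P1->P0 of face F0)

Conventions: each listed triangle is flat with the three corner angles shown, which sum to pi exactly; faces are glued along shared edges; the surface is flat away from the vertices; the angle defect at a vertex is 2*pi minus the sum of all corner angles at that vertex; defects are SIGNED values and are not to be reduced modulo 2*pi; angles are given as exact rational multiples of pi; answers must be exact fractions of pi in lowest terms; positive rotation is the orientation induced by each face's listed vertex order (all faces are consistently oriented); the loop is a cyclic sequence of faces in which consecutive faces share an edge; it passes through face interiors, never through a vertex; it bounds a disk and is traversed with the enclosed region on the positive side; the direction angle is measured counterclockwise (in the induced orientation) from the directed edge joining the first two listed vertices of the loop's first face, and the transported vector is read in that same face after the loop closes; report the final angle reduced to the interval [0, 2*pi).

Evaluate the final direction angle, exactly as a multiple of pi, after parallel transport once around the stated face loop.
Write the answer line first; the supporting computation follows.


Answer: final direction angle = pi/3

enclosed vertex P1: corner angles sum to (3/4)*pi, defect = 2*pi - (3/4)*pi = (5/4)*pi
transport around the loop rotates by the sum of enclosed defects; add to the initial angle mod 2*pi
final angle = (13/12)*pi + (5/4)*pi = pi/3 (mod 2*pi)


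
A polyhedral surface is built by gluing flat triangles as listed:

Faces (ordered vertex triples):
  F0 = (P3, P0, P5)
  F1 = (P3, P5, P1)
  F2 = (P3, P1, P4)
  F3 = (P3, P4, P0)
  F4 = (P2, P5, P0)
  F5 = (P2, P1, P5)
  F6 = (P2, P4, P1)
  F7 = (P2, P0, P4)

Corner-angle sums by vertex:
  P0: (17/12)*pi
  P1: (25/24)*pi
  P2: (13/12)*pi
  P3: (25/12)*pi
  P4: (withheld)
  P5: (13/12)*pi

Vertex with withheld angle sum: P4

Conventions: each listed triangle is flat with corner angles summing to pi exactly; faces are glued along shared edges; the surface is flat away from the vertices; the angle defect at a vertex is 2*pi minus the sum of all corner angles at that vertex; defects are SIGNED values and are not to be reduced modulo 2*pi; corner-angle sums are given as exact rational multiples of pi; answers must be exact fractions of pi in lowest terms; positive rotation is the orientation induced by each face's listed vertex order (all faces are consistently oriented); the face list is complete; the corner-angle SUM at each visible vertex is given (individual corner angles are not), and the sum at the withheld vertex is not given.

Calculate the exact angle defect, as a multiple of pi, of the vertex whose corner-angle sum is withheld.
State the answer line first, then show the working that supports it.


Answer: defect(P4) = (17/24)*pi

V = 6, E = 12, F = 8; chi = V - E + F = 2
Gauss-Bonnet: total defect = 2*pi*chi = 4*pi; visible defects sum to (79/24)*pi


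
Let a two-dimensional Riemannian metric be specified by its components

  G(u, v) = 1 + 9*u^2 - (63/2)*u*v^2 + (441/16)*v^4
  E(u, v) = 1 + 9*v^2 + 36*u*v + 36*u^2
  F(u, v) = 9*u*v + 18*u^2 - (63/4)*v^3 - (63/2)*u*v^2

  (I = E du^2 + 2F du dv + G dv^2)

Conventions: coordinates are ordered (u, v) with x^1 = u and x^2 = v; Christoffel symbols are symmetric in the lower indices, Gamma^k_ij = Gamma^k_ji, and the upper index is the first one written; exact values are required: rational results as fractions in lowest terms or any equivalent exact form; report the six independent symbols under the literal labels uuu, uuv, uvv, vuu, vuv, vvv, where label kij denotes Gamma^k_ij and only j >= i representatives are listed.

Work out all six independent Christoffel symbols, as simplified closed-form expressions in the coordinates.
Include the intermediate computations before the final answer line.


E = 1 + 9*v^2 + 36*u*v + 36*u^2; F = 9*u*v + 18*u^2 - (63/4)*v^3 - (63/2)*u*v^2; G = 1 + 9*u^2 - (63/2)*u*v^2 + (441/16)*v^4
Gamma^k_ij = (1/2) g^{kl} (d_i g_jl + d_j g_il - d_l g_ij), with g^inv = (1/(EG-F^2)) [[G, -F], [-F, E]]
first partials: E_u = 36*v + 72*u, E_v = 18*v + 36*u, F_u = 9*v + 36*u - (63/2)*v^2, F_v = 9*u - (189/4)*v^2 - 63*u*v, G_u = 18*u - (63/2)*v^2, G_v = -63*u*v + (441/4)*v^3
D = EG - F^2 = 1 + 9*v^2 + 36*u*v + 45*u^2 - (63/2)*u*v^2 + (441/16)*v^4
expanded: Gamma^u_uu = (G E_u - 2F F_u + F E_v)/(2D), Gamma^u_uv = (G E_v - F G_u)/(2D), Gamma^u_vv = (2G F_v - G G_u - F G_v)/(2D), Gamma^v_uu = (2E F_u - E E_v - F E_u)/(2D), Gamma^v_uv = (E G_u - F E_v)/(2D), Gamma^v_vv = (E G_v - 2F F_v + F G_u)/(2D); substitute and cancel common factors

Answer: Gamma_uuu = (576*u + 288*v)/(720*u^2 - 504*u*v^2 + 576*u*v + 441*v^4 + 144*v^2 + 16), Gamma_uuv = (288*u + 144*v)/(720*u^2 - 504*u*v^2 + 576*u*v + 441*v^4 + 144*v^2 + 16), Gamma_uvv = (-1008*u*v - 504*v^2)/(720*u^2 - 504*u*v^2 + 576*u*v + 441*v^4 + 144*v^2 + 16), Gamma_vuu = (288*u - 504*v^2)/(720*u^2 - 504*u*v^2 + 576*u*v + 441*v^4 + 144*v^2 + 16), Gamma_vuv = (144*u - 252*v^2)/(720*u^2 - 504*u*v^2 + 576*u*v + 441*v^4 + 144*v^2 + 16), Gamma_vvv = (-504*u*v + 882*v^3)/(720*u^2 - 504*u*v^2 + 576*u*v + 441*v^4 + 144*v^2 + 16)


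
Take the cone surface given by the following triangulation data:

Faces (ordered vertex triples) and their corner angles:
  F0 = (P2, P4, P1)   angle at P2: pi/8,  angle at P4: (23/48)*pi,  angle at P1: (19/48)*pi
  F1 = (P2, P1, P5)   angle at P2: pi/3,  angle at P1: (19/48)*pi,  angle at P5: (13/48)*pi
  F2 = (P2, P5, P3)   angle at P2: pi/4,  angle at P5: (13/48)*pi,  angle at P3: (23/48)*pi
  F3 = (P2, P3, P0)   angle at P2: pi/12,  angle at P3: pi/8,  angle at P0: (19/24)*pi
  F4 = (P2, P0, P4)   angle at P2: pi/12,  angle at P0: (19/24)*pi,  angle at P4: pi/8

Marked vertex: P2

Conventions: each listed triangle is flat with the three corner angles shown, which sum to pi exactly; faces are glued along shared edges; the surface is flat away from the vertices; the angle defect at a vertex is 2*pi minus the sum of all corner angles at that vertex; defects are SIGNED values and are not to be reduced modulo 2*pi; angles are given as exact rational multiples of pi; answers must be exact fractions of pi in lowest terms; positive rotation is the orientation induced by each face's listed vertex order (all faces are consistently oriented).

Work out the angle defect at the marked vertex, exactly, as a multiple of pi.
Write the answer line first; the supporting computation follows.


Answer: defect(P2) = (9/8)*pi

Sum of corner angles at P2: (7/8)*pi
defect = 2*pi - (7/8)*pi


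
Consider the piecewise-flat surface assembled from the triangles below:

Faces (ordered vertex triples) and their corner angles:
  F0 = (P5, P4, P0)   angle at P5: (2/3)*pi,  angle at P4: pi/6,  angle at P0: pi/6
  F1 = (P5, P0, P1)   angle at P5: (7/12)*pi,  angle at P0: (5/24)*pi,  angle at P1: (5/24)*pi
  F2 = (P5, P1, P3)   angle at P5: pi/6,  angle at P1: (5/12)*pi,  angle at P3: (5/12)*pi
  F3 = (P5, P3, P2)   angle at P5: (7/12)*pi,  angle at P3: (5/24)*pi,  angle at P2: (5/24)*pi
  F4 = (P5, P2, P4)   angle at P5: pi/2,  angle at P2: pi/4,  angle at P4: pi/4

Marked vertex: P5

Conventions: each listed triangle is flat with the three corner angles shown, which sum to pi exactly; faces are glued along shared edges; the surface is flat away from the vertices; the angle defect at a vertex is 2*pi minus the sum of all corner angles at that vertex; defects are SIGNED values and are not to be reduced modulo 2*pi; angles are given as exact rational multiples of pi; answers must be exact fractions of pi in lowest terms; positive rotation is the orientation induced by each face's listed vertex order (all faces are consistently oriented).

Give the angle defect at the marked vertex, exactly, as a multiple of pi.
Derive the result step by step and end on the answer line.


Sum of corner angles at P5: (5/2)*pi
defect = 2*pi - (5/2)*pi

Answer: defect(P5) = -pi/2


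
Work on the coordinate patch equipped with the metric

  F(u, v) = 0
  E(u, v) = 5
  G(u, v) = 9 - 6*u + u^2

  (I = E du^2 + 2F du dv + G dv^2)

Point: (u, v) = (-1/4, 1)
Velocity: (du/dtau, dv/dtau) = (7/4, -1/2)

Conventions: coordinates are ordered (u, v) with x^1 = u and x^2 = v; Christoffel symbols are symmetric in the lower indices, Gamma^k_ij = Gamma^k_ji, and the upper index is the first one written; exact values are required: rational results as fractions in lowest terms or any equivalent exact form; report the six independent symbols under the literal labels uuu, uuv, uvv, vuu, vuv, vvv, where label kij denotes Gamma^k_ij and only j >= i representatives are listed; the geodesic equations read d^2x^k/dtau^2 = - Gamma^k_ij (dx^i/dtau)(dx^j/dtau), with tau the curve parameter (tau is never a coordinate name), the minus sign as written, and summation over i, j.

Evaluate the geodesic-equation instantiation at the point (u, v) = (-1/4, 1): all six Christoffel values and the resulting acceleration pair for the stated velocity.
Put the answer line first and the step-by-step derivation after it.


Answer: Gamma_uuu = 0, Gamma_uuv = 0, Gamma_uvv = 13/20, Gamma_vuu = 0, Gamma_vuv = -4/13, Gamma_vvv = 0; accelerations (d^2u/dtau^2, d^2v/dtau^2) = (-13/80, -7/13)

E = 5, F = 0, G = 169/16 at the point
E_u = 0, E_v = 0, F_u = 0, F_v = 0, G_u = -13/2, G_v = 0
EG - F^2 = 845/16;  g^inv = (16/845) * [[169/16, 0], [0, 5]]
first-kind symbols [ij,l] = (1/2)(d_i g_jl + d_j g_il - d_l g_ij): [uu,u] = E_u/2 = 0, [uu,v] = F_u - E_v/2 = 0, [uv,u] = E_v/2 = 0, [uv,v] = G_u/2 = -13/4, [vv,u] = F_v - G_u/2 = 13/4, [vv,v] = G_v/2 = 0
Gamma^u_ij = (G*[ij,u] - F*[ij,v])/(EG - F^2), Gamma^v_ij = (E*[ij,v] - F*[ij,u])/(EG - F^2)
Gamma_uuu = 0, Gamma_uuv = 0, Gamma_uvv = 13/20, Gamma_vuu = 0, Gamma_vuv = -4/13, Gamma_vvv = 0
d^2u/dtau^2 = -(Gamma_uuu*(7/4)^2 + 2*Gamma_uuv*(7/4)*(-1/2) + Gamma_uvv*(-1/2)^2) = -13/80
d^2v/dtau^2 = -(Gamma_vuu*(7/4)^2 + 2*Gamma_vuv*(7/4)*(-1/2) + Gamma_vvv*(-1/2)^2) = -7/13


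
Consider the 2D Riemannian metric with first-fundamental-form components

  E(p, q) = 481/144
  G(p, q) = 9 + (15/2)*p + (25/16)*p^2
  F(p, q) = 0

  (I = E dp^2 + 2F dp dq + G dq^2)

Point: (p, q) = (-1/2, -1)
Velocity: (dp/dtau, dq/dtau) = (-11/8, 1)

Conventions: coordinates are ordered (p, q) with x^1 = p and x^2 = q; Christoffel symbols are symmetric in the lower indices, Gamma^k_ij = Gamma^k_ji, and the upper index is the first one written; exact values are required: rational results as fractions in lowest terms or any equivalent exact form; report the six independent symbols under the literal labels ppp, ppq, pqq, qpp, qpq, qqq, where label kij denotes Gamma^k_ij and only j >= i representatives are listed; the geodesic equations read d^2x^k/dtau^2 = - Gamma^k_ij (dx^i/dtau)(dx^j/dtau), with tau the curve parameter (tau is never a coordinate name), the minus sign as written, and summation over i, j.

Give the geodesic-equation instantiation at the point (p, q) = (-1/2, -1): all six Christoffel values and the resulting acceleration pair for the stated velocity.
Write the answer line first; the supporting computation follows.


Answer: Gamma_ppp = 0, Gamma_ppq = 0, Gamma_pqq = -855/962, Gamma_qpp = 0, Gamma_qpq = 10/19, Gamma_qqq = 0; accelerations (d^2p/dtau^2, d^2q/dtau^2) = (855/962, 55/38)

E = 481/144, F = 0, G = 361/64 at the point
E_p = 0, E_q = 0, F_p = 0, F_q = 0, G_p = 95/16, G_q = 0
EG - F^2 = 173641/9216;  g^inv = (9216/173641) * [[361/64, 0], [0, 481/144]]
first-kind symbols [ij,l] = (1/2)(d_i g_jl + d_j g_il - d_l g_ij): [pp,p] = E_p/2 = 0, [pp,q] = F_p - E_q/2 = 0, [pq,p] = E_q/2 = 0, [pq,q] = G_p/2 = 95/32, [qq,p] = F_q - G_p/2 = -95/32, [qq,q] = G_q/2 = 0
Gamma^p_ij = (G*[ij,p] - F*[ij,q])/(EG - F^2), Gamma^q_ij = (E*[ij,q] - F*[ij,p])/(EG - F^2)
Gamma_ppp = 0, Gamma_ppq = 0, Gamma_pqq = -855/962, Gamma_qpp = 0, Gamma_qpq = 10/19, Gamma_qqq = 0
d^2p/dtau^2 = -(Gamma_ppp*(-11/8)^2 + 2*Gamma_ppq*(-11/8)*(1) + Gamma_pqq*(1)^2) = 855/962
d^2q/dtau^2 = -(Gamma_qpp*(-11/8)^2 + 2*Gamma_qpq*(-11/8)*(1) + Gamma_qqq*(1)^2) = 55/38


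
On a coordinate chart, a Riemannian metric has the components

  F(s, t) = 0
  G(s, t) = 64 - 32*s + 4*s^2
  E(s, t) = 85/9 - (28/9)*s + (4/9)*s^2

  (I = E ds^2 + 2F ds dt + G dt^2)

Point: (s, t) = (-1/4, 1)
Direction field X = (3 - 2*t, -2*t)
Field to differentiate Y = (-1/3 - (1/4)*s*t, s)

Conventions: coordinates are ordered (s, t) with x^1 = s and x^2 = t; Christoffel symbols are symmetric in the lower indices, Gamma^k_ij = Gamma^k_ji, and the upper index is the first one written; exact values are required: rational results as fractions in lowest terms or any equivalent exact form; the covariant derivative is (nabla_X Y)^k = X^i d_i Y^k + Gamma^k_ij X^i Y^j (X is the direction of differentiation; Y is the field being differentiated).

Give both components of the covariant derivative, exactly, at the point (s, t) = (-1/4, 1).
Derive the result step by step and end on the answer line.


E = 41/4, F = 0, G = 289/4 at the point
E_s = -10/3, E_t = 0, F_s = 0, F_t = 0, G_s = -34, G_t = 0
EG - F^2 = 11849/16;  g^inv = (16/11849) * [[289/4, 0], [0, 41/4]]
first-kind symbols [ij,l] = (1/2)(d_i g_jl + d_j g_il - d_l g_ij): [ss,s] = E_s/2 = -5/3, [ss,t] = F_s - E_t/2 = 0, [st,s] = E_t/2 = 0, [st,t] = G_s/2 = -17, [tt,s] = F_t - G_s/2 = 17, [tt,t] = G_t/2 = 0
Gamma^s_ij = (G*[ij,s] - F*[ij,t])/(EG - F^2), Gamma^t_ij = (E*[ij,t] - F*[ij,s])/(EG - F^2)
Gamma_sss = -20/123, Gamma_sst = 0, Gamma_stt = 68/41, Gamma_tss = 0, Gamma_tst = -4/17, Gamma_ttt = 0
X = (1, -2), Y = (-13/48, -1/4) at the point

Answer: (nabla_X Y)^s = 1471/2952, (nabla_X Y)^t = 95/102


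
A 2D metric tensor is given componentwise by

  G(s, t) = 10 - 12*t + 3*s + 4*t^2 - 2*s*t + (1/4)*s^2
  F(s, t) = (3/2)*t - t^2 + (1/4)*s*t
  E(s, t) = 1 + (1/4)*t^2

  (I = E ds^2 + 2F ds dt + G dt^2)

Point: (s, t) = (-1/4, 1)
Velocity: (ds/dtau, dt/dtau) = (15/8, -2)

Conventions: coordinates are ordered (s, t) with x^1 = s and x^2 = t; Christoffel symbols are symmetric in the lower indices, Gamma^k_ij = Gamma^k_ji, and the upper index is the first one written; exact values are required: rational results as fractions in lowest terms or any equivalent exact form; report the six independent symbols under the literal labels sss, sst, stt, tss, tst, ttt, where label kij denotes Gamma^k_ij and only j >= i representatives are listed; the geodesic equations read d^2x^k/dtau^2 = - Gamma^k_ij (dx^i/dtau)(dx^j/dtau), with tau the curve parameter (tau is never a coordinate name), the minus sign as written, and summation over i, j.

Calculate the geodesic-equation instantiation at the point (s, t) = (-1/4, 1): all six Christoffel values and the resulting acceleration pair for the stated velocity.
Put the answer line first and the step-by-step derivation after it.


Answer: Gamma_sss = 0, Gamma_sst = 16/129, Gamma_stt = -64/129, Gamma_tss = 0, Gamma_tst = 28/129, Gamma_ttt = -112/129; accelerations (d^2s/dtau^2, d^2t/dtau^2) = (376/129, 658/129)

E = 5/4, F = 7/16, G = 113/64 at the point
E_s = 0, E_t = 1/2, F_s = 1/4, F_t = -9/16, G_s = 7/8, G_t = -7/2
EG - F^2 = 129/64;  g^inv = (64/129) * [[113/64, -7/16], [-7/16, 5/4]]
first-kind symbols [ij,l] = (1/2)(d_i g_jl + d_j g_il - d_l g_ij): [ss,s] = E_s/2 = 0, [ss,t] = F_s - E_t/2 = 0, [st,s] = E_t/2 = 1/4, [st,t] = G_s/2 = 7/16, [tt,s] = F_t - G_s/2 = -1, [tt,t] = G_t/2 = -7/4
Gamma^s_ij = (G*[ij,s] - F*[ij,t])/(EG - F^2), Gamma^t_ij = (E*[ij,t] - F*[ij,s])/(EG - F^2)
Gamma_sss = 0, Gamma_sst = 16/129, Gamma_stt = -64/129, Gamma_tss = 0, Gamma_tst = 28/129, Gamma_ttt = -112/129
d^2s/dtau^2 = -(Gamma_sss*(15/8)^2 + 2*Gamma_sst*(15/8)*(-2) + Gamma_stt*(-2)^2) = 376/129
d^2t/dtau^2 = -(Gamma_tss*(15/8)^2 + 2*Gamma_tst*(15/8)*(-2) + Gamma_ttt*(-2)^2) = 658/129


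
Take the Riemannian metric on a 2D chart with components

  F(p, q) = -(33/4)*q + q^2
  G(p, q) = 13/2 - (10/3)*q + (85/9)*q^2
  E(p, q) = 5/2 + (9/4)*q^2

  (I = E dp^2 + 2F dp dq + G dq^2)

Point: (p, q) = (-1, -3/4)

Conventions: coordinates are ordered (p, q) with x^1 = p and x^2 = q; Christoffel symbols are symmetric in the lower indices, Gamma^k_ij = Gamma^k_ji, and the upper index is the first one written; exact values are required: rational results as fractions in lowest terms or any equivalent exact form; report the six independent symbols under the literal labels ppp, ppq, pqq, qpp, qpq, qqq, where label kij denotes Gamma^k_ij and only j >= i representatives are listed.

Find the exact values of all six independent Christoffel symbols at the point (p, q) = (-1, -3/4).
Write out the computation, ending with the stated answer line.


E = 241/64, F = 27/4, G = 229/16 at the point
E_p = 0, E_q = -27/8, F_p = 0, F_q = -39/4, G_p = 0, G_q = -35/2
EG - F^2 = 8533/1024;  g^inv = (1024/8533) * [[229/16, -27/4], [-27/4, 241/64]]
first-kind symbols [ij,l] = (1/2)(d_i g_jl + d_j g_il - d_l g_ij): [pp,p] = E_p/2 = 0, [pp,q] = F_p - E_q/2 = 27/16, [pq,p] = E_q/2 = -27/16, [pq,q] = G_p/2 = 0, [qq,p] = F_q - G_p/2 = -39/4, [qq,q] = G_q/2 = -35/4
Gamma^p_ij = (G*[ij,p] - F*[ij,q])/(EG - F^2), Gamma^q_ij = (E*[ij,q] - F*[ij,p])/(EG - F^2)

Answer: Gamma_ppp = -11664/8533, Gamma_ppq = -24732/8533, Gamma_pqq = -82416/8533, Gamma_qpp = 6507/8533, Gamma_qpq = 11664/8533, Gamma_qqq = 33652/8533


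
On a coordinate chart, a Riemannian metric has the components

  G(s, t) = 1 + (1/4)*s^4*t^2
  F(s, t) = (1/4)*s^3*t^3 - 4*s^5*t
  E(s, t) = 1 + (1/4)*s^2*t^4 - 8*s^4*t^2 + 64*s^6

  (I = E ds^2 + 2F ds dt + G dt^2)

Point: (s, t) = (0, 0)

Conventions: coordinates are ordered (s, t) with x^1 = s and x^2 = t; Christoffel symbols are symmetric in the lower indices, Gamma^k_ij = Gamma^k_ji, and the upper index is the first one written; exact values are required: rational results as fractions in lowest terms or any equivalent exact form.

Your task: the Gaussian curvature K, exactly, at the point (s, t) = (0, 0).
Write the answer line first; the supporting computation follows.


Answer: K = 0

E = 1, F = 0, G = 1, EG - F^2 = 1 at the point
E_s = 0, E_t = 0, F_s = 0, F_t = 0, G_s = 0, G_t = 0
E_tt = 0, F_st = 0, G_ss = 0
Brioschi: K = (det M1 - det M2) / (EG - F^2)^2 with the standard first/second-derivative matrices M1, M2.
M1 = [[-E_tt/2 + F_st - G_ss/2, E_s/2, F_s - E_t/2], [F_t - G_s/2, E, F], [G_t/2, F, G]] = [[0, 0, 0], [0, 1, 0], [0, 0, 1]]; det M1 = 0
M2 = [[0, E_t/2, G_s/2], [E_t/2, E, F], [G_s/2, F, G]] = [[0, 0, 0], [0, 1, 0], [0, 0, 1]]; det M2 = 0
det M1 - det M2 = 0; K = 0 / (1)^2 = 0


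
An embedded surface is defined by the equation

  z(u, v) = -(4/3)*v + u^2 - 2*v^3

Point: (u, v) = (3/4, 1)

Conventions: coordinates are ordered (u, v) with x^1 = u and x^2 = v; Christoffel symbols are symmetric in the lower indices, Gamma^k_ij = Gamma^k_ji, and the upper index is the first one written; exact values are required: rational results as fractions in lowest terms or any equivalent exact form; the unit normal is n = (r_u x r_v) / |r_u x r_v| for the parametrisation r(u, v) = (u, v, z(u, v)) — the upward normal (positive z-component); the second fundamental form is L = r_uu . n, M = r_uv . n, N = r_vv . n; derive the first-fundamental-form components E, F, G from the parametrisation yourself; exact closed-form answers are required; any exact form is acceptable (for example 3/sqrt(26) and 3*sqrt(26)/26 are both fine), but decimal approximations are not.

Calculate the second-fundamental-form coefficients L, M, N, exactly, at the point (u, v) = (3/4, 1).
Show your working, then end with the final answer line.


z_u = 3/2, z_v = -22/3, z_uu = 2, z_uv = 0, z_vv = -12
E = 13/4, F = -11, G = 493/9; answer radicand W^2 = 2053/36
unnormalised second-form numerators: l = 2, m = 0, n = -12; L = l/sqrt(2053/36), and similarly M = m/sqrt(W^2), N = n/sqrt(W^2)

Answer: L = 12*sqrt(2053)/2053, M = 0, N = -72*sqrt(2053)/2053


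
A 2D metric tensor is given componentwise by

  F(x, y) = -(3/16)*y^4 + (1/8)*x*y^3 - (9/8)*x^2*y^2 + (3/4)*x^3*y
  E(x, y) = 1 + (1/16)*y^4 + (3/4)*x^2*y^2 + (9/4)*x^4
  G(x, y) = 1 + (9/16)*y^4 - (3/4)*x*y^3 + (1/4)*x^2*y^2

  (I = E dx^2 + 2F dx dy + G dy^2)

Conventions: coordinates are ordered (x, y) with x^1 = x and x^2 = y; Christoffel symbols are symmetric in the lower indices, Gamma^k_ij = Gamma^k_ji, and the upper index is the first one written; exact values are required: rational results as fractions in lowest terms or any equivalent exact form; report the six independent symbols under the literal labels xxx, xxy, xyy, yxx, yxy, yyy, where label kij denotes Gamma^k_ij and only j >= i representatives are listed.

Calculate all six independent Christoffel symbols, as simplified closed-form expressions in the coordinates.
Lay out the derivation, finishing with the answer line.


E = 1 + (1/16)*y^4 + (3/4)*x^2*y^2 + (9/4)*x^4; F = -(3/16)*y^4 + (1/8)*x*y^3 - (9/8)*x^2*y^2 + (3/4)*x^3*y; G = 1 + (9/16)*y^4 - (3/4)*x*y^3 + (1/4)*x^2*y^2
Gamma^k_ij = (1/2) g^{kl} (d_i g_jl + d_j g_il - d_l g_ij), with g^inv = (1/(EG-F^2)) [[G, -F], [-F, E]]
first partials: E_x = (3/2)*x*y^2 + 9*x^3, E_y = (1/4)*y^3 + (3/2)*x^2*y, F_x = (1/8)*y^3 - (9/4)*x*y^2 + (9/4)*x^2*y, F_y = -(3/4)*y^3 + (3/8)*x*y^2 - (9/4)*x^2*y + (3/4)*x^3, G_x = -(3/4)*y^3 + (1/2)*x*y^2, G_y = (9/4)*y^3 - (9/4)*x*y^2 + (1/2)*x^2*y
D = EG - F^2 = 1 + (5/8)*y^4 - (3/4)*x*y^3 + x^2*y^2 + (9/4)*x^4
expanded: Gamma^x_xx = (G E_x - 2F F_x + F E_y)/(2D), Gamma^x_xy = (G E_y - F G_x)/(2D), Gamma^x_yy = (2G F_y - G G_x - F G_y)/(2D), Gamma^y_xx = (2E F_x - E E_y - F E_x)/(2D), Gamma^y_xy = (E G_x - F E_y)/(2D), Gamma^y_yy = (E G_y - 2F F_y + F G_x)/(2D); substitute and cancel common factors

Answer: Gamma_xxx = (36*x^3 + 6*x*y^2)/(18*x^4 + 8*x^2*y^2 - 6*x*y^3 + 5*y^4 + 8), Gamma_xxy = (6*x^2*y + y^3)/(18*x^4 + 8*x^2*y^2 - 6*x*y^3 + 5*y^4 + 8), Gamma_xyy = (6*x^3 - 18*x^2*y + x*y^2 - 3*y^3)/(18*x^4 + 8*x^2*y^2 - 6*x*y^3 + 5*y^4 + 8), Gamma_yxx = (12*x^2*y - 18*x*y^2)/(18*x^4 + 8*x^2*y^2 - 6*x*y^3 + 5*y^4 + 8), Gamma_yxy = (2*x*y^2 - 3*y^3)/(18*x^4 + 8*x^2*y^2 - 6*x*y^3 + 5*y^4 + 8), Gamma_yyy = (2*x^2*y - 9*x*y^2 + 9*y^3)/(18*x^4 + 8*x^2*y^2 - 6*x*y^3 + 5*y^4 + 8)
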